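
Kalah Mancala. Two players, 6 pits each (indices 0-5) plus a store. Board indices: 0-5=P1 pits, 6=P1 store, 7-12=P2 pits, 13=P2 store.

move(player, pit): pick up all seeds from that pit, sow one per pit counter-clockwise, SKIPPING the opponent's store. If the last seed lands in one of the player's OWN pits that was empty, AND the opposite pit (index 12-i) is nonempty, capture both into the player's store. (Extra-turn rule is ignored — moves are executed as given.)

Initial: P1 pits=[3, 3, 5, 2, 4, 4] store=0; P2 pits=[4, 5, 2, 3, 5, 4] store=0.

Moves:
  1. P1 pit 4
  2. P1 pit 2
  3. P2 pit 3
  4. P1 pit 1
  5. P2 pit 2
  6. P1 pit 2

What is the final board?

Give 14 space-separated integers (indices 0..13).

Answer: 3 0 0 5 2 6 2 6 6 0 1 7 5 1

Derivation:
Move 1: P1 pit4 -> P1=[3,3,5,2,0,5](1) P2=[5,6,2,3,5,4](0)
Move 2: P1 pit2 -> P1=[3,3,0,3,1,6](2) P2=[6,6,2,3,5,4](0)
Move 3: P2 pit3 -> P1=[3,3,0,3,1,6](2) P2=[6,6,2,0,6,5](1)
Move 4: P1 pit1 -> P1=[3,0,1,4,2,6](2) P2=[6,6,2,0,6,5](1)
Move 5: P2 pit2 -> P1=[3,0,1,4,2,6](2) P2=[6,6,0,1,7,5](1)
Move 6: P1 pit2 -> P1=[3,0,0,5,2,6](2) P2=[6,6,0,1,7,5](1)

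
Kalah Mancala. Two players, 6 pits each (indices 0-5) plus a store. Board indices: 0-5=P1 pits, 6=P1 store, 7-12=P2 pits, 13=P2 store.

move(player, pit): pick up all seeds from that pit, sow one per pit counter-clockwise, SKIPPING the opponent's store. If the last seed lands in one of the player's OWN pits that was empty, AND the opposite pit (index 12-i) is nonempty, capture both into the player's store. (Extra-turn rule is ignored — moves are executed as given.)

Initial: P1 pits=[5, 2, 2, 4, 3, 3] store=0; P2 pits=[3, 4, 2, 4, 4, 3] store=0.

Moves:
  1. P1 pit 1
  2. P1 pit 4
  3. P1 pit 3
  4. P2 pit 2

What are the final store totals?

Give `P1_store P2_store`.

Move 1: P1 pit1 -> P1=[5,0,3,5,3,3](0) P2=[3,4,2,4,4,3](0)
Move 2: P1 pit4 -> P1=[5,0,3,5,0,4](1) P2=[4,4,2,4,4,3](0)
Move 3: P1 pit3 -> P1=[5,0,3,0,1,5](2) P2=[5,5,2,4,4,3](0)
Move 4: P2 pit2 -> P1=[5,0,3,0,1,5](2) P2=[5,5,0,5,5,3](0)

Answer: 2 0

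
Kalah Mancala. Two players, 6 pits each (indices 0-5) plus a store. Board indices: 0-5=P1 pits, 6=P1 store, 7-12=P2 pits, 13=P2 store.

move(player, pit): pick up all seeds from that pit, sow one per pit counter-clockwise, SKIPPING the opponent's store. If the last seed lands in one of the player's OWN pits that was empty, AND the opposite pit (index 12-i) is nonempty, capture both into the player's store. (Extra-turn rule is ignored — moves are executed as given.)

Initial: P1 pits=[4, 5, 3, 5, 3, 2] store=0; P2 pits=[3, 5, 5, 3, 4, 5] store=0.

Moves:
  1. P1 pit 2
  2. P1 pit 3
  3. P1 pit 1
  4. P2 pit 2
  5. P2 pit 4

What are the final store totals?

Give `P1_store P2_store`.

Answer: 2 2

Derivation:
Move 1: P1 pit2 -> P1=[4,5,0,6,4,3](0) P2=[3,5,5,3,4,5](0)
Move 2: P1 pit3 -> P1=[4,5,0,0,5,4](1) P2=[4,6,6,3,4,5](0)
Move 3: P1 pit1 -> P1=[4,0,1,1,6,5](2) P2=[4,6,6,3,4,5](0)
Move 4: P2 pit2 -> P1=[5,1,1,1,6,5](2) P2=[4,6,0,4,5,6](1)
Move 5: P2 pit4 -> P1=[6,2,2,1,6,5](2) P2=[4,6,0,4,0,7](2)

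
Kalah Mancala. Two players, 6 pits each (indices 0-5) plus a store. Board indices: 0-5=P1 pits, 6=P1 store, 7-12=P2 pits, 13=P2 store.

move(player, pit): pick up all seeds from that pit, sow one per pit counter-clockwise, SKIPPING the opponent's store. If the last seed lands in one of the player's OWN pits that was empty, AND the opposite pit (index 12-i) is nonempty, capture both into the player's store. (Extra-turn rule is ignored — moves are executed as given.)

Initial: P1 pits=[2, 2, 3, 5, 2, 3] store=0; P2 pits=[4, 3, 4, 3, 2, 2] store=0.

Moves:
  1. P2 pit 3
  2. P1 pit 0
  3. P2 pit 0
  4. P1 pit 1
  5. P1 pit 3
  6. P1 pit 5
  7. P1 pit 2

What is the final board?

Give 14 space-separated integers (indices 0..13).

Move 1: P2 pit3 -> P1=[2,2,3,5,2,3](0) P2=[4,3,4,0,3,3](1)
Move 2: P1 pit0 -> P1=[0,3,4,5,2,3](0) P2=[4,3,4,0,3,3](1)
Move 3: P2 pit0 -> P1=[0,3,4,5,2,3](0) P2=[0,4,5,1,4,3](1)
Move 4: P1 pit1 -> P1=[0,0,5,6,3,3](0) P2=[0,4,5,1,4,3](1)
Move 5: P1 pit3 -> P1=[0,0,5,0,4,4](1) P2=[1,5,6,1,4,3](1)
Move 6: P1 pit5 -> P1=[0,0,5,0,4,0](2) P2=[2,6,7,1,4,3](1)
Move 7: P1 pit2 -> P1=[0,0,0,1,5,1](3) P2=[3,6,7,1,4,3](1)

Answer: 0 0 0 1 5 1 3 3 6 7 1 4 3 1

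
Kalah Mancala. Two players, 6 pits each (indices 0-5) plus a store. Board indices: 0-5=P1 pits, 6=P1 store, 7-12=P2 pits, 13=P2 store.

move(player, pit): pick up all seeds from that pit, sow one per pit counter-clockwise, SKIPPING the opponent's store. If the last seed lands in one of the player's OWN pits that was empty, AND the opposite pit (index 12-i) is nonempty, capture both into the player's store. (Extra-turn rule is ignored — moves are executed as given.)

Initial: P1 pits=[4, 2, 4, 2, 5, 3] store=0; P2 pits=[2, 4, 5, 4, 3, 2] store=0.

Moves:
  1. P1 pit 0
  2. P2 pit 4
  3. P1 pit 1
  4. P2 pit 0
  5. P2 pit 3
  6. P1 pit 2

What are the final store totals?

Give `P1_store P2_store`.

Move 1: P1 pit0 -> P1=[0,3,5,3,6,3](0) P2=[2,4,5,4,3,2](0)
Move 2: P2 pit4 -> P1=[1,3,5,3,6,3](0) P2=[2,4,5,4,0,3](1)
Move 3: P1 pit1 -> P1=[1,0,6,4,7,3](0) P2=[2,4,5,4,0,3](1)
Move 4: P2 pit0 -> P1=[1,0,6,4,7,3](0) P2=[0,5,6,4,0,3](1)
Move 5: P2 pit3 -> P1=[2,0,6,4,7,3](0) P2=[0,5,6,0,1,4](2)
Move 6: P1 pit2 -> P1=[2,0,0,5,8,4](1) P2=[1,6,6,0,1,4](2)

Answer: 1 2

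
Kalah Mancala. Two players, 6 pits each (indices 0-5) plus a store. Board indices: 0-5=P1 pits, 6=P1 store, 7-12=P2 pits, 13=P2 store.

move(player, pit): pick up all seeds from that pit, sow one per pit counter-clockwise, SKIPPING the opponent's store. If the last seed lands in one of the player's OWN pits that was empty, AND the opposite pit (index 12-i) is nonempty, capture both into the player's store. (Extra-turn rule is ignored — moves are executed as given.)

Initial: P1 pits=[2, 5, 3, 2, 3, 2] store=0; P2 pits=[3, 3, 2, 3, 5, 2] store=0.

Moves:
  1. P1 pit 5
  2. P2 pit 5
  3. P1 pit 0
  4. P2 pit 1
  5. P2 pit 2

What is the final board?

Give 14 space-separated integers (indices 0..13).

Move 1: P1 pit5 -> P1=[2,5,3,2,3,0](1) P2=[4,3,2,3,5,2](0)
Move 2: P2 pit5 -> P1=[3,5,3,2,3,0](1) P2=[4,3,2,3,5,0](1)
Move 3: P1 pit0 -> P1=[0,6,4,3,3,0](1) P2=[4,3,2,3,5,0](1)
Move 4: P2 pit1 -> P1=[0,6,4,3,3,0](1) P2=[4,0,3,4,6,0](1)
Move 5: P2 pit2 -> P1=[0,6,4,3,3,0](1) P2=[4,0,0,5,7,1](1)

Answer: 0 6 4 3 3 0 1 4 0 0 5 7 1 1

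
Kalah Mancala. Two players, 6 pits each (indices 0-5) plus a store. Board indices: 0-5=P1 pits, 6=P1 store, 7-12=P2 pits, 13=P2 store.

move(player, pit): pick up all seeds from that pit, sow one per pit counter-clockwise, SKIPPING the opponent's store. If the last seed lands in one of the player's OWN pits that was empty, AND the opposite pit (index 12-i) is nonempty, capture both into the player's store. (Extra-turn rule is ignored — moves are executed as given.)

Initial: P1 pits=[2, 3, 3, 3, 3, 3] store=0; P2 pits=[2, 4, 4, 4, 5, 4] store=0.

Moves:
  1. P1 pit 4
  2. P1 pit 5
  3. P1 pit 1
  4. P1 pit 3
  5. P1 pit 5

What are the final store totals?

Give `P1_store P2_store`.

Answer: 10 0

Derivation:
Move 1: P1 pit4 -> P1=[2,3,3,3,0,4](1) P2=[3,4,4,4,5,4](0)
Move 2: P1 pit5 -> P1=[2,3,3,3,0,0](2) P2=[4,5,5,4,5,4](0)
Move 3: P1 pit1 -> P1=[2,0,4,4,0,0](8) P2=[4,0,5,4,5,4](0)
Move 4: P1 pit3 -> P1=[2,0,4,0,1,1](9) P2=[5,0,5,4,5,4](0)
Move 5: P1 pit5 -> P1=[2,0,4,0,1,0](10) P2=[5,0,5,4,5,4](0)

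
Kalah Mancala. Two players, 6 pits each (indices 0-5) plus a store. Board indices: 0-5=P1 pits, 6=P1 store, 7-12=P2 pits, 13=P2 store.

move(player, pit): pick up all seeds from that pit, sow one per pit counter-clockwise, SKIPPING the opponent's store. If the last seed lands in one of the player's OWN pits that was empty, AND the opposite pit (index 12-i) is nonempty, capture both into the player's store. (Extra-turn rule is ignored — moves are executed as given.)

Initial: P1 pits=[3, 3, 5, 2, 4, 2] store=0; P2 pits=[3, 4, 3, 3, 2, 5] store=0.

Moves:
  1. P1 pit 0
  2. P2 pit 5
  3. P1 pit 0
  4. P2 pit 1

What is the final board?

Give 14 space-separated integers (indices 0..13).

Answer: 0 6 7 4 4 2 0 3 0 4 4 3 1 1

Derivation:
Move 1: P1 pit0 -> P1=[0,4,6,3,4,2](0) P2=[3,4,3,3,2,5](0)
Move 2: P2 pit5 -> P1=[1,5,7,4,4,2](0) P2=[3,4,3,3,2,0](1)
Move 3: P1 pit0 -> P1=[0,6,7,4,4,2](0) P2=[3,4,3,3,2,0](1)
Move 4: P2 pit1 -> P1=[0,6,7,4,4,2](0) P2=[3,0,4,4,3,1](1)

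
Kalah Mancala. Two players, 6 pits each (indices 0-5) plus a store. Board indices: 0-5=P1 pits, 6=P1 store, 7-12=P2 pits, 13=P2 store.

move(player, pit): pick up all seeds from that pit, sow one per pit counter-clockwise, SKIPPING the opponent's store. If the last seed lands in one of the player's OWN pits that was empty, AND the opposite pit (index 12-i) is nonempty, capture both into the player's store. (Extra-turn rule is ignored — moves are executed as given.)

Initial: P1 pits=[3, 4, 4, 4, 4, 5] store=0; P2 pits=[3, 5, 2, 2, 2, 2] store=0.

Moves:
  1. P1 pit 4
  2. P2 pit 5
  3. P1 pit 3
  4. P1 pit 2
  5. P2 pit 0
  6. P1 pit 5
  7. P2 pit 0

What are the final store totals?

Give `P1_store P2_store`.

Answer: 6 6

Derivation:
Move 1: P1 pit4 -> P1=[3,4,4,4,0,6](1) P2=[4,6,2,2,2,2](0)
Move 2: P2 pit5 -> P1=[4,4,4,4,0,6](1) P2=[4,6,2,2,2,0](1)
Move 3: P1 pit3 -> P1=[4,4,4,0,1,7](2) P2=[5,6,2,2,2,0](1)
Move 4: P1 pit2 -> P1=[4,4,0,1,2,8](3) P2=[5,6,2,2,2,0](1)
Move 5: P2 pit0 -> P1=[0,4,0,1,2,8](3) P2=[0,7,3,3,3,0](6)
Move 6: P1 pit5 -> P1=[0,4,0,1,2,0](6) P2=[1,8,4,4,4,0](6)
Move 7: P2 pit0 -> P1=[0,4,0,1,2,0](6) P2=[0,9,4,4,4,0](6)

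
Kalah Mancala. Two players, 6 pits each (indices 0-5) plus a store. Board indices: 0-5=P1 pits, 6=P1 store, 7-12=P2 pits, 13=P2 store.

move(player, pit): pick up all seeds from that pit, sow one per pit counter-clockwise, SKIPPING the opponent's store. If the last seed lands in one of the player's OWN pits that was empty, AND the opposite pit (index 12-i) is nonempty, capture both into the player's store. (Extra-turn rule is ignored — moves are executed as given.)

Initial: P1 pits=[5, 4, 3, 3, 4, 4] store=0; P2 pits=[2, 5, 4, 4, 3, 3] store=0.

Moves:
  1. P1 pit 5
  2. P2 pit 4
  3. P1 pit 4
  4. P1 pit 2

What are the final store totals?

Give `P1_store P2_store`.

Move 1: P1 pit5 -> P1=[5,4,3,3,4,0](1) P2=[3,6,5,4,3,3](0)
Move 2: P2 pit4 -> P1=[6,4,3,3,4,0](1) P2=[3,6,5,4,0,4](1)
Move 3: P1 pit4 -> P1=[6,4,3,3,0,1](2) P2=[4,7,5,4,0,4](1)
Move 4: P1 pit2 -> P1=[6,4,0,4,1,2](2) P2=[4,7,5,4,0,4](1)

Answer: 2 1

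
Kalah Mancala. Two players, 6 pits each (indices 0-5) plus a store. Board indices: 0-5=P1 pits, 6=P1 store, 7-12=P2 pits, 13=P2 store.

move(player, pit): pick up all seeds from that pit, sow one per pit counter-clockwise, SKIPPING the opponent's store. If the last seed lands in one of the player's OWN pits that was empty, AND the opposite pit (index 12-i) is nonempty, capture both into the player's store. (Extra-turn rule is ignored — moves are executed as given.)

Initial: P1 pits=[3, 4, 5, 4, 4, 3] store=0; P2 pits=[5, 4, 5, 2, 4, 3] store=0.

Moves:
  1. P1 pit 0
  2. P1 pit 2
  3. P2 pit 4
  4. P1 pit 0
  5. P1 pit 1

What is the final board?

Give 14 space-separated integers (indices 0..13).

Answer: 0 0 1 7 6 5 2 7 6 5 2 0 4 1

Derivation:
Move 1: P1 pit0 -> P1=[0,5,6,5,4,3](0) P2=[5,4,5,2,4,3](0)
Move 2: P1 pit2 -> P1=[0,5,0,6,5,4](1) P2=[6,5,5,2,4,3](0)
Move 3: P2 pit4 -> P1=[1,6,0,6,5,4](1) P2=[6,5,5,2,0,4](1)
Move 4: P1 pit0 -> P1=[0,7,0,6,5,4](1) P2=[6,5,5,2,0,4](1)
Move 5: P1 pit1 -> P1=[0,0,1,7,6,5](2) P2=[7,6,5,2,0,4](1)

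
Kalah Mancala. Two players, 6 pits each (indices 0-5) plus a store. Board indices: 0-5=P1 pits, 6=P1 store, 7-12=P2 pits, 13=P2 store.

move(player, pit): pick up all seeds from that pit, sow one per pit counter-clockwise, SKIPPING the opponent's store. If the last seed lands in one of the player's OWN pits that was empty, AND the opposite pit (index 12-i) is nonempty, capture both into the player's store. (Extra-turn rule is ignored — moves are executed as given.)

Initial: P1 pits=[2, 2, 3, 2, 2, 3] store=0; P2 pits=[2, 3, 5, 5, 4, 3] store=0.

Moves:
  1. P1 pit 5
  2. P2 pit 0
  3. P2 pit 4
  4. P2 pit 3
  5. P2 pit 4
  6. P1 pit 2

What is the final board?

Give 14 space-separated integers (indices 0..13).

Move 1: P1 pit5 -> P1=[2,2,3,2,2,0](1) P2=[3,4,5,5,4,3](0)
Move 2: P2 pit0 -> P1=[2,2,3,2,2,0](1) P2=[0,5,6,6,4,3](0)
Move 3: P2 pit4 -> P1=[3,3,3,2,2,0](1) P2=[0,5,6,6,0,4](1)
Move 4: P2 pit3 -> P1=[4,4,4,2,2,0](1) P2=[0,5,6,0,1,5](2)
Move 5: P2 pit4 -> P1=[4,4,4,2,2,0](1) P2=[0,5,6,0,0,6](2)
Move 6: P1 pit2 -> P1=[4,4,0,3,3,1](2) P2=[0,5,6,0,0,6](2)

Answer: 4 4 0 3 3 1 2 0 5 6 0 0 6 2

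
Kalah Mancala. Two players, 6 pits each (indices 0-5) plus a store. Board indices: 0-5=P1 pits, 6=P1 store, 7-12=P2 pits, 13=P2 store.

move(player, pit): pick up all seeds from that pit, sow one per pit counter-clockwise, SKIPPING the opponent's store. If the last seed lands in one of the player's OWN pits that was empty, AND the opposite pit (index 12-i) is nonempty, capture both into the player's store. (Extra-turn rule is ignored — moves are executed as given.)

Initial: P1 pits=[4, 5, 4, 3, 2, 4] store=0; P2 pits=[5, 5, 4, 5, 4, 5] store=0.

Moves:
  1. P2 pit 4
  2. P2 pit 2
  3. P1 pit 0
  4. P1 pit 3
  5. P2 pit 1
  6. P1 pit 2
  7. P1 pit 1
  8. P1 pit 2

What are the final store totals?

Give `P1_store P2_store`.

Answer: 3 3

Derivation:
Move 1: P2 pit4 -> P1=[5,6,4,3,2,4](0) P2=[5,5,4,5,0,6](1)
Move 2: P2 pit2 -> P1=[5,6,4,3,2,4](0) P2=[5,5,0,6,1,7](2)
Move 3: P1 pit0 -> P1=[0,7,5,4,3,5](0) P2=[5,5,0,6,1,7](2)
Move 4: P1 pit3 -> P1=[0,7,5,0,4,6](1) P2=[6,5,0,6,1,7](2)
Move 5: P2 pit1 -> P1=[0,7,5,0,4,6](1) P2=[6,0,1,7,2,8](3)
Move 6: P1 pit2 -> P1=[0,7,0,1,5,7](2) P2=[7,0,1,7,2,8](3)
Move 7: P1 pit1 -> P1=[0,0,1,2,6,8](3) P2=[8,1,1,7,2,8](3)
Move 8: P1 pit2 -> P1=[0,0,0,3,6,8](3) P2=[8,1,1,7,2,8](3)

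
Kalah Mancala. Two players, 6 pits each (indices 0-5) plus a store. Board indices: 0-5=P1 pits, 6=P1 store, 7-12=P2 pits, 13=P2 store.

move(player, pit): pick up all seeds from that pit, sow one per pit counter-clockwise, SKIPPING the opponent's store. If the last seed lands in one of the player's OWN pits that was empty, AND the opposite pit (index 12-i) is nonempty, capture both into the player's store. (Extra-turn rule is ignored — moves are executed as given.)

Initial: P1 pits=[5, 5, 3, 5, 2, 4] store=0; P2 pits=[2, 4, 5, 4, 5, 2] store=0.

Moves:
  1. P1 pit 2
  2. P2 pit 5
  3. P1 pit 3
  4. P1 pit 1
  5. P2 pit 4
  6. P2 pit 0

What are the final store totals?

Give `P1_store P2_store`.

Move 1: P1 pit2 -> P1=[5,5,0,6,3,5](0) P2=[2,4,5,4,5,2](0)
Move 2: P2 pit5 -> P1=[6,5,0,6,3,5](0) P2=[2,4,5,4,5,0](1)
Move 3: P1 pit3 -> P1=[6,5,0,0,4,6](1) P2=[3,5,6,4,5,0](1)
Move 4: P1 pit1 -> P1=[6,0,1,1,5,7](2) P2=[3,5,6,4,5,0](1)
Move 5: P2 pit4 -> P1=[7,1,2,1,5,7](2) P2=[3,5,6,4,0,1](2)
Move 6: P2 pit0 -> P1=[7,1,2,1,5,7](2) P2=[0,6,7,5,0,1](2)

Answer: 2 2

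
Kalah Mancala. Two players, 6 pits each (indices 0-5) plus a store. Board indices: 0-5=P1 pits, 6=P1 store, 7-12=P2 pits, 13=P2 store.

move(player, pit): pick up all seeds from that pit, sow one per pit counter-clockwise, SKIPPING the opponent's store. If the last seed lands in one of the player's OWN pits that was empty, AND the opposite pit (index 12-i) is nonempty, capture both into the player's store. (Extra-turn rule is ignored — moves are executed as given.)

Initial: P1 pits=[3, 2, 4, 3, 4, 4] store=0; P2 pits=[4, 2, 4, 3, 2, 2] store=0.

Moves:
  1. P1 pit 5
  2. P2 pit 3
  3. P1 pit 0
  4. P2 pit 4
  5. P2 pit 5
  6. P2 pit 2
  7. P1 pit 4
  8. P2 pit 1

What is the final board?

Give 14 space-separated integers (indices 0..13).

Answer: 3 4 6 4 0 1 2 6 0 1 2 2 2 4

Derivation:
Move 1: P1 pit5 -> P1=[3,2,4,3,4,0](1) P2=[5,3,5,3,2,2](0)
Move 2: P2 pit3 -> P1=[3,2,4,3,4,0](1) P2=[5,3,5,0,3,3](1)
Move 3: P1 pit0 -> P1=[0,3,5,4,4,0](1) P2=[5,3,5,0,3,3](1)
Move 4: P2 pit4 -> P1=[1,3,5,4,4,0](1) P2=[5,3,5,0,0,4](2)
Move 5: P2 pit5 -> P1=[2,4,6,4,4,0](1) P2=[5,3,5,0,0,0](3)
Move 6: P2 pit2 -> P1=[3,4,6,4,4,0](1) P2=[5,3,0,1,1,1](4)
Move 7: P1 pit4 -> P1=[3,4,6,4,0,1](2) P2=[6,4,0,1,1,1](4)
Move 8: P2 pit1 -> P1=[3,4,6,4,0,1](2) P2=[6,0,1,2,2,2](4)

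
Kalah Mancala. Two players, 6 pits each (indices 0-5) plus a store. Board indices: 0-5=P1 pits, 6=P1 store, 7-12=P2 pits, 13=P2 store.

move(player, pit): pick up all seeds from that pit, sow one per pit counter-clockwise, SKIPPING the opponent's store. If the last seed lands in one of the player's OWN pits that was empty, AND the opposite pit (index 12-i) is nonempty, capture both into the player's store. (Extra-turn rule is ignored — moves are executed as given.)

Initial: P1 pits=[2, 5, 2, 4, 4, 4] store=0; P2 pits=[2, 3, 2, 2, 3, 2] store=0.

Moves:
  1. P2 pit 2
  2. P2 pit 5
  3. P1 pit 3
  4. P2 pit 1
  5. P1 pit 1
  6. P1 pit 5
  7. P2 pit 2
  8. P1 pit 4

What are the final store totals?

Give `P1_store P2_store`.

Answer: 4 1

Derivation:
Move 1: P2 pit2 -> P1=[2,5,2,4,4,4](0) P2=[2,3,0,3,4,2](0)
Move 2: P2 pit5 -> P1=[3,5,2,4,4,4](0) P2=[2,3,0,3,4,0](1)
Move 3: P1 pit3 -> P1=[3,5,2,0,5,5](1) P2=[3,3,0,3,4,0](1)
Move 4: P2 pit1 -> P1=[3,5,2,0,5,5](1) P2=[3,0,1,4,5,0](1)
Move 5: P1 pit1 -> P1=[3,0,3,1,6,6](2) P2=[3,0,1,4,5,0](1)
Move 6: P1 pit5 -> P1=[3,0,3,1,6,0](3) P2=[4,1,2,5,6,0](1)
Move 7: P2 pit2 -> P1=[3,0,3,1,6,0](3) P2=[4,1,0,6,7,0](1)
Move 8: P1 pit4 -> P1=[3,0,3,1,0,1](4) P2=[5,2,1,7,7,0](1)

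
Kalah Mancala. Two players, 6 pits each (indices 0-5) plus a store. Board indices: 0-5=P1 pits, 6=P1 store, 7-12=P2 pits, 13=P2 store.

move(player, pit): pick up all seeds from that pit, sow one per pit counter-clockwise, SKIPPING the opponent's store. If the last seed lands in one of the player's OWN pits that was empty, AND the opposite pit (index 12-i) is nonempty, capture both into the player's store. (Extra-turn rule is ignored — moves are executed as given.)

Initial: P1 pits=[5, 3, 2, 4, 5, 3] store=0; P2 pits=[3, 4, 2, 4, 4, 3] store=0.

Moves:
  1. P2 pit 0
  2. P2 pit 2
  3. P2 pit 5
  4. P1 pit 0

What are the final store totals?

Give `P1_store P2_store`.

Move 1: P2 pit0 -> P1=[5,3,2,4,5,3](0) P2=[0,5,3,5,4,3](0)
Move 2: P2 pit2 -> P1=[5,3,2,4,5,3](0) P2=[0,5,0,6,5,4](0)
Move 3: P2 pit5 -> P1=[6,4,3,4,5,3](0) P2=[0,5,0,6,5,0](1)
Move 4: P1 pit0 -> P1=[0,5,4,5,6,4](1) P2=[0,5,0,6,5,0](1)

Answer: 1 1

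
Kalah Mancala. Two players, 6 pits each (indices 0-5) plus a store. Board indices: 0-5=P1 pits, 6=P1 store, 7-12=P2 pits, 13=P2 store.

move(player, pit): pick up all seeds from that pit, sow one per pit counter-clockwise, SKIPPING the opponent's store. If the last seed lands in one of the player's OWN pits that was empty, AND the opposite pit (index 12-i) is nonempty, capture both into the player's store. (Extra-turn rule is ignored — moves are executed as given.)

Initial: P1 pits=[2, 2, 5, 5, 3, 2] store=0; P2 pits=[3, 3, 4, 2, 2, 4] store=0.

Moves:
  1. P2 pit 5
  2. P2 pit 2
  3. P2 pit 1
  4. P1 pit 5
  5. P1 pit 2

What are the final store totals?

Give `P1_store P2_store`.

Answer: 2 2

Derivation:
Move 1: P2 pit5 -> P1=[3,3,6,5,3,2](0) P2=[3,3,4,2,2,0](1)
Move 2: P2 pit2 -> P1=[3,3,6,5,3,2](0) P2=[3,3,0,3,3,1](2)
Move 3: P2 pit1 -> P1=[3,3,6,5,3,2](0) P2=[3,0,1,4,4,1](2)
Move 4: P1 pit5 -> P1=[3,3,6,5,3,0](1) P2=[4,0,1,4,4,1](2)
Move 5: P1 pit2 -> P1=[3,3,0,6,4,1](2) P2=[5,1,1,4,4,1](2)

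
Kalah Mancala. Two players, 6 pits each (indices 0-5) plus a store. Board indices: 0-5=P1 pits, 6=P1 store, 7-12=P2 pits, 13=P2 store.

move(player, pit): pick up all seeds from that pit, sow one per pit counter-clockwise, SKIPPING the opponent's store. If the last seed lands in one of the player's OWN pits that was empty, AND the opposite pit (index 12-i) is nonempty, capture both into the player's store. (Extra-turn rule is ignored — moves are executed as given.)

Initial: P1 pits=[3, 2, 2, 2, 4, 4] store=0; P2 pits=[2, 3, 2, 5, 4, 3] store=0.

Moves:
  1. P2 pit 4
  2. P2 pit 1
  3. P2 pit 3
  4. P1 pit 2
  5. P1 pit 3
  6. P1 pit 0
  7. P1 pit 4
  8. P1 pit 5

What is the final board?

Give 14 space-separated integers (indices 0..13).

Move 1: P2 pit4 -> P1=[4,3,2,2,4,4](0) P2=[2,3,2,5,0,4](1)
Move 2: P2 pit1 -> P1=[4,0,2,2,4,4](0) P2=[2,0,3,6,0,4](5)
Move 3: P2 pit3 -> P1=[5,1,3,2,4,4](0) P2=[2,0,3,0,1,5](6)
Move 4: P1 pit2 -> P1=[5,1,0,3,5,5](0) P2=[2,0,3,0,1,5](6)
Move 5: P1 pit3 -> P1=[5,1,0,0,6,6](1) P2=[2,0,3,0,1,5](6)
Move 6: P1 pit0 -> P1=[0,2,1,1,7,7](1) P2=[2,0,3,0,1,5](6)
Move 7: P1 pit4 -> P1=[0,2,1,1,0,8](2) P2=[3,1,4,1,2,5](6)
Move 8: P1 pit5 -> P1=[0,2,1,1,0,0](10) P2=[4,2,5,2,3,0](6)

Answer: 0 2 1 1 0 0 10 4 2 5 2 3 0 6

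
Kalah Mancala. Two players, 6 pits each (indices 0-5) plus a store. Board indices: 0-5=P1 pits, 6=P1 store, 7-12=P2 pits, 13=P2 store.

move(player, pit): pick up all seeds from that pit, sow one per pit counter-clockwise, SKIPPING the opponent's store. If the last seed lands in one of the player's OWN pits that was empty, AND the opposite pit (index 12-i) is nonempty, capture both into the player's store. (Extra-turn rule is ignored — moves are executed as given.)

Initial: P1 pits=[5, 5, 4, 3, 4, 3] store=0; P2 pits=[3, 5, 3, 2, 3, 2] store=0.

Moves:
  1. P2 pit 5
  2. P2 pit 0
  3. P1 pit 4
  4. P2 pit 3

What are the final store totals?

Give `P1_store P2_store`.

Move 1: P2 pit5 -> P1=[6,5,4,3,4,3](0) P2=[3,5,3,2,3,0](1)
Move 2: P2 pit0 -> P1=[6,5,4,3,4,3](0) P2=[0,6,4,3,3,0](1)
Move 3: P1 pit4 -> P1=[6,5,4,3,0,4](1) P2=[1,7,4,3,3,0](1)
Move 4: P2 pit3 -> P1=[6,5,4,3,0,4](1) P2=[1,7,4,0,4,1](2)

Answer: 1 2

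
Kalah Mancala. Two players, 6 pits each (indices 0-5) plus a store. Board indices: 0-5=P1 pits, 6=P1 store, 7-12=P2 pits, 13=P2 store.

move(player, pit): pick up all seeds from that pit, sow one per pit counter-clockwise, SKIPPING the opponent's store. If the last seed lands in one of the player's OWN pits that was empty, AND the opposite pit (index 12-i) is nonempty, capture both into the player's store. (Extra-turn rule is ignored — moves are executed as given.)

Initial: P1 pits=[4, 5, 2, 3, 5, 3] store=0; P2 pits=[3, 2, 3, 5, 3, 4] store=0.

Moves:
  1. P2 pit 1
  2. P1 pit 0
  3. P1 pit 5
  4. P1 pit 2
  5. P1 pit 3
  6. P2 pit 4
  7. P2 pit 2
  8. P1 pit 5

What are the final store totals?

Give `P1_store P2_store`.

Move 1: P2 pit1 -> P1=[4,5,2,3,5,3](0) P2=[3,0,4,6,3,4](0)
Move 2: P1 pit0 -> P1=[0,6,3,4,6,3](0) P2=[3,0,4,6,3,4](0)
Move 3: P1 pit5 -> P1=[0,6,3,4,6,0](1) P2=[4,1,4,6,3,4](0)
Move 4: P1 pit2 -> P1=[0,6,0,5,7,0](6) P2=[0,1,4,6,3,4](0)
Move 5: P1 pit3 -> P1=[0,6,0,0,8,1](7) P2=[1,2,4,6,3,4](0)
Move 6: P2 pit4 -> P1=[1,6,0,0,8,1](7) P2=[1,2,4,6,0,5](1)
Move 7: P2 pit2 -> P1=[1,6,0,0,8,1](7) P2=[1,2,0,7,1,6](2)
Move 8: P1 pit5 -> P1=[1,6,0,0,8,0](8) P2=[1,2,0,7,1,6](2)

Answer: 8 2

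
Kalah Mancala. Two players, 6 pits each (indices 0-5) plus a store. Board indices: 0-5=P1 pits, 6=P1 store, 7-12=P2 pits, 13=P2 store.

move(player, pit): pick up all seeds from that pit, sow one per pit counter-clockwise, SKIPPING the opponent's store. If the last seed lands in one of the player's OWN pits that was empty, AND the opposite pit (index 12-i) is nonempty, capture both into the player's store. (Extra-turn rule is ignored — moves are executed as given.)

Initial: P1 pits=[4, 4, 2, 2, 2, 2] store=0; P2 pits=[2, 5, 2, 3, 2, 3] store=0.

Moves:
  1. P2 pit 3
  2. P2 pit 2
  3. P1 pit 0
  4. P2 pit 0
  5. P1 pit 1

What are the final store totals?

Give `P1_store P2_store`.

Answer: 1 5

Derivation:
Move 1: P2 pit3 -> P1=[4,4,2,2,2,2](0) P2=[2,5,2,0,3,4](1)
Move 2: P2 pit2 -> P1=[4,4,2,2,2,2](0) P2=[2,5,0,1,4,4](1)
Move 3: P1 pit0 -> P1=[0,5,3,3,3,2](0) P2=[2,5,0,1,4,4](1)
Move 4: P2 pit0 -> P1=[0,5,3,0,3,2](0) P2=[0,6,0,1,4,4](5)
Move 5: P1 pit1 -> P1=[0,0,4,1,4,3](1) P2=[0,6,0,1,4,4](5)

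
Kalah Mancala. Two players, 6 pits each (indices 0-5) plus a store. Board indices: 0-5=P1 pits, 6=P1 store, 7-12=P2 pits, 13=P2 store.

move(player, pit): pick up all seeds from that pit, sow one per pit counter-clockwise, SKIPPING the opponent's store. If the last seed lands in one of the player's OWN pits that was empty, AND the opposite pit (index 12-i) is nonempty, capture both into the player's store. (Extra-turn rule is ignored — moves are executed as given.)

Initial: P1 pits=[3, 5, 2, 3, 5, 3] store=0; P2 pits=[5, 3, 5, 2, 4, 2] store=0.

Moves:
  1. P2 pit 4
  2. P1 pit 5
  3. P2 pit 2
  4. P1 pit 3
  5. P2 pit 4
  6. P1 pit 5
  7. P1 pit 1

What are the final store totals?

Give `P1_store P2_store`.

Answer: 4 2

Derivation:
Move 1: P2 pit4 -> P1=[4,6,2,3,5,3](0) P2=[5,3,5,2,0,3](1)
Move 2: P1 pit5 -> P1=[4,6,2,3,5,0](1) P2=[6,4,5,2,0,3](1)
Move 3: P2 pit2 -> P1=[5,6,2,3,5,0](1) P2=[6,4,0,3,1,4](2)
Move 4: P1 pit3 -> P1=[5,6,2,0,6,1](2) P2=[6,4,0,3,1,4](2)
Move 5: P2 pit4 -> P1=[5,6,2,0,6,1](2) P2=[6,4,0,3,0,5](2)
Move 6: P1 pit5 -> P1=[5,6,2,0,6,0](3) P2=[6,4,0,3,0,5](2)
Move 7: P1 pit1 -> P1=[5,0,3,1,7,1](4) P2=[7,4,0,3,0,5](2)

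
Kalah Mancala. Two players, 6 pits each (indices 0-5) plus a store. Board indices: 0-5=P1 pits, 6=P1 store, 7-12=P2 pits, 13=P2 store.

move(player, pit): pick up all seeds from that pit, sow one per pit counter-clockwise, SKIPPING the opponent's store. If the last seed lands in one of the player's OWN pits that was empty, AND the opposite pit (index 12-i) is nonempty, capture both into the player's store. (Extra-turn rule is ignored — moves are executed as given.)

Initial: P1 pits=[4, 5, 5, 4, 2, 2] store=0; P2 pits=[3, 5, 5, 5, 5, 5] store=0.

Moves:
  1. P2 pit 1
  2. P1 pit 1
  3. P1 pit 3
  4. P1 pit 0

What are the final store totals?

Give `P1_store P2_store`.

Move 1: P2 pit1 -> P1=[4,5,5,4,2,2](0) P2=[3,0,6,6,6,6](1)
Move 2: P1 pit1 -> P1=[4,0,6,5,3,3](1) P2=[3,0,6,6,6,6](1)
Move 3: P1 pit3 -> P1=[4,0,6,0,4,4](2) P2=[4,1,6,6,6,6](1)
Move 4: P1 pit0 -> P1=[0,1,7,1,5,4](2) P2=[4,1,6,6,6,6](1)

Answer: 2 1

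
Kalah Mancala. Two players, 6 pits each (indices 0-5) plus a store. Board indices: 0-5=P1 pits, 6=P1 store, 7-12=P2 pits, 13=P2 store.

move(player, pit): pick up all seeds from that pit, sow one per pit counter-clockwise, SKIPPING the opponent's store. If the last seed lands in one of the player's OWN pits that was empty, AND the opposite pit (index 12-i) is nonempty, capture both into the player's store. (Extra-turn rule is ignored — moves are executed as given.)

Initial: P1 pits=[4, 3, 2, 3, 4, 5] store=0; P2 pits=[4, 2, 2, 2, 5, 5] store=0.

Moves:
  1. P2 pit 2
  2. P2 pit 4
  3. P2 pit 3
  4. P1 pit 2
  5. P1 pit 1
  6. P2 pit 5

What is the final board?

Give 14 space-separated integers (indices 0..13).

Answer: 6 1 2 7 7 8 0 4 2 0 0 1 0 3

Derivation:
Move 1: P2 pit2 -> P1=[4,3,2,3,4,5](0) P2=[4,2,0,3,6,5](0)
Move 2: P2 pit4 -> P1=[5,4,3,4,4,5](0) P2=[4,2,0,3,0,6](1)
Move 3: P2 pit3 -> P1=[5,4,3,4,4,5](0) P2=[4,2,0,0,1,7](2)
Move 4: P1 pit2 -> P1=[5,4,0,5,5,6](0) P2=[4,2,0,0,1,7](2)
Move 5: P1 pit1 -> P1=[5,0,1,6,6,7](0) P2=[4,2,0,0,1,7](2)
Move 6: P2 pit5 -> P1=[6,1,2,7,7,8](0) P2=[4,2,0,0,1,0](3)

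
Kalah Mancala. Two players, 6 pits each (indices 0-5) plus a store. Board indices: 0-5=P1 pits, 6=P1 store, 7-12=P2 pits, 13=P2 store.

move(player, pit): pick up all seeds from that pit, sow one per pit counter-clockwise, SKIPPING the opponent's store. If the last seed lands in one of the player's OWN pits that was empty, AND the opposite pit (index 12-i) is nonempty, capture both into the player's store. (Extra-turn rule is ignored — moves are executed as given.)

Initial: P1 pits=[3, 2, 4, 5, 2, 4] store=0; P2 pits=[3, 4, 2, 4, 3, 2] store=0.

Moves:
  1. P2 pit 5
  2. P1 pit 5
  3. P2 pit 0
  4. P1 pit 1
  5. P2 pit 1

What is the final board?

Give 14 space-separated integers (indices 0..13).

Answer: 5 0 5 6 2 0 1 0 0 5 6 5 1 2

Derivation:
Move 1: P2 pit5 -> P1=[4,2,4,5,2,4](0) P2=[3,4,2,4,3,0](1)
Move 2: P1 pit5 -> P1=[4,2,4,5,2,0](1) P2=[4,5,3,4,3,0](1)
Move 3: P2 pit0 -> P1=[4,2,4,5,2,0](1) P2=[0,6,4,5,4,0](1)
Move 4: P1 pit1 -> P1=[4,0,5,6,2,0](1) P2=[0,6,4,5,4,0](1)
Move 5: P2 pit1 -> P1=[5,0,5,6,2,0](1) P2=[0,0,5,6,5,1](2)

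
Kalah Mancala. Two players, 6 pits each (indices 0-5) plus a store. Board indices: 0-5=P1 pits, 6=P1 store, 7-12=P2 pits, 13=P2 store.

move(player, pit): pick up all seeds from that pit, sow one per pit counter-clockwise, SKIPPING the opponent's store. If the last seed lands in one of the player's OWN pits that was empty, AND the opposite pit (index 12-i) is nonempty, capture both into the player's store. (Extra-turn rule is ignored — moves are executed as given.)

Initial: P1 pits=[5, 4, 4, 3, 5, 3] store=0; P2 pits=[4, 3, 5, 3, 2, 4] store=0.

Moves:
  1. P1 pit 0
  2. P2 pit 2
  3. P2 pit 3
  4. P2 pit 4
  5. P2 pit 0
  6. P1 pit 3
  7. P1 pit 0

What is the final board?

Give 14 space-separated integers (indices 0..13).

Move 1: P1 pit0 -> P1=[0,5,5,4,6,4](0) P2=[4,3,5,3,2,4](0)
Move 2: P2 pit2 -> P1=[1,5,5,4,6,4](0) P2=[4,3,0,4,3,5](1)
Move 3: P2 pit3 -> P1=[2,5,5,4,6,4](0) P2=[4,3,0,0,4,6](2)
Move 4: P2 pit4 -> P1=[3,6,5,4,6,4](0) P2=[4,3,0,0,0,7](3)
Move 5: P2 pit0 -> P1=[3,0,5,4,6,4](0) P2=[0,4,1,1,0,7](10)
Move 6: P1 pit3 -> P1=[3,0,5,0,7,5](1) P2=[1,4,1,1,0,7](10)
Move 7: P1 pit0 -> P1=[0,1,6,0,7,5](3) P2=[1,4,0,1,0,7](10)

Answer: 0 1 6 0 7 5 3 1 4 0 1 0 7 10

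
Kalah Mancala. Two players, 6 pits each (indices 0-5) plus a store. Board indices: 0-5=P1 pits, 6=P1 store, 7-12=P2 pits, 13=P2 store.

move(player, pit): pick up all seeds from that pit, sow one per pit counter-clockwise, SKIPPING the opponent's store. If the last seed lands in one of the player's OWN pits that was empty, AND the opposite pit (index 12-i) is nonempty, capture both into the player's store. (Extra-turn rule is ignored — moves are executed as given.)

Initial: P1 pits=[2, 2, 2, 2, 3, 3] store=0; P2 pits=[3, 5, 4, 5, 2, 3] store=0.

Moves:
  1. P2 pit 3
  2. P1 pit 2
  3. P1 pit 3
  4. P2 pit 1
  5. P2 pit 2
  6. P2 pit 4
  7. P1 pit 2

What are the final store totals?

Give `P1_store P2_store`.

Move 1: P2 pit3 -> P1=[3,3,2,2,3,3](0) P2=[3,5,4,0,3,4](1)
Move 2: P1 pit2 -> P1=[3,3,0,3,4,3](0) P2=[3,5,4,0,3,4](1)
Move 3: P1 pit3 -> P1=[3,3,0,0,5,4](1) P2=[3,5,4,0,3,4](1)
Move 4: P2 pit1 -> P1=[3,3,0,0,5,4](1) P2=[3,0,5,1,4,5](2)
Move 5: P2 pit2 -> P1=[4,3,0,0,5,4](1) P2=[3,0,0,2,5,6](3)
Move 6: P2 pit4 -> P1=[5,4,1,0,5,4](1) P2=[3,0,0,2,0,7](4)
Move 7: P1 pit2 -> P1=[5,4,0,1,5,4](1) P2=[3,0,0,2,0,7](4)

Answer: 1 4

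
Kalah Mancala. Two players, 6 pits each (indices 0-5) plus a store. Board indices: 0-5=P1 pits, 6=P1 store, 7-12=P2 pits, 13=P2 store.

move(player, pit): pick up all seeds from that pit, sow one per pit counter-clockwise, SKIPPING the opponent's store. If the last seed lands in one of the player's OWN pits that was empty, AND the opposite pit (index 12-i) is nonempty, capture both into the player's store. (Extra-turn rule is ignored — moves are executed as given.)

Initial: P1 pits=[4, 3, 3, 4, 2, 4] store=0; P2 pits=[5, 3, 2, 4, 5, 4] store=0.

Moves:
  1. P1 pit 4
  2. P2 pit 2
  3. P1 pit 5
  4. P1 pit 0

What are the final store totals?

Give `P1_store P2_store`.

Answer: 7 0

Derivation:
Move 1: P1 pit4 -> P1=[4,3,3,4,0,5](1) P2=[5,3,2,4,5,4](0)
Move 2: P2 pit2 -> P1=[4,3,3,4,0,5](1) P2=[5,3,0,5,6,4](0)
Move 3: P1 pit5 -> P1=[4,3,3,4,0,0](2) P2=[6,4,1,6,6,4](0)
Move 4: P1 pit0 -> P1=[0,4,4,5,0,0](7) P2=[6,0,1,6,6,4](0)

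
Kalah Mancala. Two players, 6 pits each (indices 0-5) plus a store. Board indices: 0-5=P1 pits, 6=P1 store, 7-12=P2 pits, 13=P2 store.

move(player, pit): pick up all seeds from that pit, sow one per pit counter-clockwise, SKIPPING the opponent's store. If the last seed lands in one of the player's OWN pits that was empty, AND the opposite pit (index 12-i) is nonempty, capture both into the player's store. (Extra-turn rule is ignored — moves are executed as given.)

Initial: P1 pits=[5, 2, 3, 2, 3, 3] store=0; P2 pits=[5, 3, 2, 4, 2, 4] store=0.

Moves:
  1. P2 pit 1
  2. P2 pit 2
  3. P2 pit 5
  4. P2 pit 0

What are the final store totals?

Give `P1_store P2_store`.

Answer: 0 8

Derivation:
Move 1: P2 pit1 -> P1=[5,2,3,2,3,3](0) P2=[5,0,3,5,3,4](0)
Move 2: P2 pit2 -> P1=[5,2,3,2,3,3](0) P2=[5,0,0,6,4,5](0)
Move 3: P2 pit5 -> P1=[6,3,4,3,3,3](0) P2=[5,0,0,6,4,0](1)
Move 4: P2 pit0 -> P1=[0,3,4,3,3,3](0) P2=[0,1,1,7,5,0](8)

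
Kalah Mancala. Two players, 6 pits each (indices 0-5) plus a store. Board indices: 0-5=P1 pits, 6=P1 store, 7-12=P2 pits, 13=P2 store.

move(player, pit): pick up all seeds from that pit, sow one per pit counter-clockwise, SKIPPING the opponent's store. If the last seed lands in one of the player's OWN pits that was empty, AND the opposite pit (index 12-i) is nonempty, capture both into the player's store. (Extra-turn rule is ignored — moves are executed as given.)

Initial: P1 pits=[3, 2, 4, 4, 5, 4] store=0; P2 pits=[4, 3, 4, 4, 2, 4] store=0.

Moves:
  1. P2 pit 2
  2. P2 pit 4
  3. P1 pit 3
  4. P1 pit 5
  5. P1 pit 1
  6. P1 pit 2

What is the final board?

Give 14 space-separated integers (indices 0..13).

Move 1: P2 pit2 -> P1=[3,2,4,4,5,4](0) P2=[4,3,0,5,3,5](1)
Move 2: P2 pit4 -> P1=[4,2,4,4,5,4](0) P2=[4,3,0,5,0,6](2)
Move 3: P1 pit3 -> P1=[4,2,4,0,6,5](1) P2=[5,3,0,5,0,6](2)
Move 4: P1 pit5 -> P1=[4,2,4,0,6,0](2) P2=[6,4,1,6,0,6](2)
Move 5: P1 pit1 -> P1=[4,0,5,0,6,0](4) P2=[6,4,0,6,0,6](2)
Move 6: P1 pit2 -> P1=[4,0,0,1,7,1](5) P2=[7,4,0,6,0,6](2)

Answer: 4 0 0 1 7 1 5 7 4 0 6 0 6 2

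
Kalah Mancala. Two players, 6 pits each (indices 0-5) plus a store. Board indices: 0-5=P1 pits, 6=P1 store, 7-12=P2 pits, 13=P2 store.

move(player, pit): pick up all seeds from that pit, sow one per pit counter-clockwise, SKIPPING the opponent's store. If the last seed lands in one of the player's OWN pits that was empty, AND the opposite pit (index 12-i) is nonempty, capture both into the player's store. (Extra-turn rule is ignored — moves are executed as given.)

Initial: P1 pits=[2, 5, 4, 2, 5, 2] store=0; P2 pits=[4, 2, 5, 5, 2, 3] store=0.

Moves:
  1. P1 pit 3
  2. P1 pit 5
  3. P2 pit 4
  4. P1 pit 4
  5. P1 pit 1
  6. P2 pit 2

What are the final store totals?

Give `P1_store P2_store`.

Move 1: P1 pit3 -> P1=[2,5,4,0,6,3](0) P2=[4,2,5,5,2,3](0)
Move 2: P1 pit5 -> P1=[2,5,4,0,6,0](1) P2=[5,3,5,5,2,3](0)
Move 3: P2 pit4 -> P1=[2,5,4,0,6,0](1) P2=[5,3,5,5,0,4](1)
Move 4: P1 pit4 -> P1=[2,5,4,0,0,1](2) P2=[6,4,6,6,0,4](1)
Move 5: P1 pit1 -> P1=[2,0,5,1,1,2](3) P2=[6,4,6,6,0,4](1)
Move 6: P2 pit2 -> P1=[3,1,5,1,1,2](3) P2=[6,4,0,7,1,5](2)

Answer: 3 2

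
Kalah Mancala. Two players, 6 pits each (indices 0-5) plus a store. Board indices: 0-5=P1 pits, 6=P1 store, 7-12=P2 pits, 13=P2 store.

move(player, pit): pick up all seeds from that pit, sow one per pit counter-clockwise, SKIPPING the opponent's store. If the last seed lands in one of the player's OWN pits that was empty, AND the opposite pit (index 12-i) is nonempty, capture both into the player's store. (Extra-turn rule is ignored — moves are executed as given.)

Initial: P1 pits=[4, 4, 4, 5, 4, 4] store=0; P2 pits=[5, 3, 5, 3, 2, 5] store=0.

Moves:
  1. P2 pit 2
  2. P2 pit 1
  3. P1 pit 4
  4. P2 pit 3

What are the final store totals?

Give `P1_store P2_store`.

Move 1: P2 pit2 -> P1=[5,4,4,5,4,4](0) P2=[5,3,0,4,3,6](1)
Move 2: P2 pit1 -> P1=[5,4,4,5,4,4](0) P2=[5,0,1,5,4,6](1)
Move 3: P1 pit4 -> P1=[5,4,4,5,0,5](1) P2=[6,1,1,5,4,6](1)
Move 4: P2 pit3 -> P1=[6,5,4,5,0,5](1) P2=[6,1,1,0,5,7](2)

Answer: 1 2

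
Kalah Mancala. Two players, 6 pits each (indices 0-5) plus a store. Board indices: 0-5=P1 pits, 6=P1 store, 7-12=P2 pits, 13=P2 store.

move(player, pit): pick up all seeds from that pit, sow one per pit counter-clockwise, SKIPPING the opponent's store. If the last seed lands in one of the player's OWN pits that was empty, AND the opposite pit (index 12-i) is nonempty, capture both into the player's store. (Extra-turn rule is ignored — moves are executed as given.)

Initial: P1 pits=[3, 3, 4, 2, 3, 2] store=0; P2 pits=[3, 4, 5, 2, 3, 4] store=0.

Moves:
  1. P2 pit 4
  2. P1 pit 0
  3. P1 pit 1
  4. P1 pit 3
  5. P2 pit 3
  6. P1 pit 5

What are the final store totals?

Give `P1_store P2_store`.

Move 1: P2 pit4 -> P1=[4,3,4,2,3,2](0) P2=[3,4,5,2,0,5](1)
Move 2: P1 pit0 -> P1=[0,4,5,3,4,2](0) P2=[3,4,5,2,0,5](1)
Move 3: P1 pit1 -> P1=[0,0,6,4,5,3](0) P2=[3,4,5,2,0,5](1)
Move 4: P1 pit3 -> P1=[0,0,6,0,6,4](1) P2=[4,4,5,2,0,5](1)
Move 5: P2 pit3 -> P1=[0,0,6,0,6,4](1) P2=[4,4,5,0,1,6](1)
Move 6: P1 pit5 -> P1=[0,0,6,0,6,0](2) P2=[5,5,6,0,1,6](1)

Answer: 2 1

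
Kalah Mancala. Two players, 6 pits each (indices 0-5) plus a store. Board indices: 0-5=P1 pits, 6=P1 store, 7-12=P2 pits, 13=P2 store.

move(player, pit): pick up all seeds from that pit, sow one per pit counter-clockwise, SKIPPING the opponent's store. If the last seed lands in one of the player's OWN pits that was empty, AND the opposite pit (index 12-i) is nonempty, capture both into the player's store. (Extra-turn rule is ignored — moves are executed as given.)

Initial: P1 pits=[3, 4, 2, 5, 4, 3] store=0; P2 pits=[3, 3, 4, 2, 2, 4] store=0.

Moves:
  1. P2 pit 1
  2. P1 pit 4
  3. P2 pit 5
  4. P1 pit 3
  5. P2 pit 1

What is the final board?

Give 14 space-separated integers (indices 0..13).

Move 1: P2 pit1 -> P1=[3,4,2,5,4,3](0) P2=[3,0,5,3,3,4](0)
Move 2: P1 pit4 -> P1=[3,4,2,5,0,4](1) P2=[4,1,5,3,3,4](0)
Move 3: P2 pit5 -> P1=[4,5,3,5,0,4](1) P2=[4,1,5,3,3,0](1)
Move 4: P1 pit3 -> P1=[4,5,3,0,1,5](2) P2=[5,2,5,3,3,0](1)
Move 5: P2 pit1 -> P1=[4,5,3,0,1,5](2) P2=[5,0,6,4,3,0](1)

Answer: 4 5 3 0 1 5 2 5 0 6 4 3 0 1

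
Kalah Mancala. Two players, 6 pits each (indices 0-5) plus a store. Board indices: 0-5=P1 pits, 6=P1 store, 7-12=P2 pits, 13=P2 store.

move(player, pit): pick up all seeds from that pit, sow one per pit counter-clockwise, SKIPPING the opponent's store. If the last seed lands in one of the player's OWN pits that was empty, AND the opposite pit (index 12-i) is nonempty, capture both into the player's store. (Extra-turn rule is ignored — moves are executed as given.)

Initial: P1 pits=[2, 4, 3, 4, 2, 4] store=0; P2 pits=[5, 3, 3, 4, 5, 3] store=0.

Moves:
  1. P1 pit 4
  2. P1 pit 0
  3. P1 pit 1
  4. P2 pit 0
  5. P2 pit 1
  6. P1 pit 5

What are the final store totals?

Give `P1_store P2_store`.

Answer: 3 0

Derivation:
Move 1: P1 pit4 -> P1=[2,4,3,4,0,5](1) P2=[5,3,3,4,5,3](0)
Move 2: P1 pit0 -> P1=[0,5,4,4,0,5](1) P2=[5,3,3,4,5,3](0)
Move 3: P1 pit1 -> P1=[0,0,5,5,1,6](2) P2=[5,3,3,4,5,3](0)
Move 4: P2 pit0 -> P1=[0,0,5,5,1,6](2) P2=[0,4,4,5,6,4](0)
Move 5: P2 pit1 -> P1=[0,0,5,5,1,6](2) P2=[0,0,5,6,7,5](0)
Move 6: P1 pit5 -> P1=[0,0,5,5,1,0](3) P2=[1,1,6,7,8,5](0)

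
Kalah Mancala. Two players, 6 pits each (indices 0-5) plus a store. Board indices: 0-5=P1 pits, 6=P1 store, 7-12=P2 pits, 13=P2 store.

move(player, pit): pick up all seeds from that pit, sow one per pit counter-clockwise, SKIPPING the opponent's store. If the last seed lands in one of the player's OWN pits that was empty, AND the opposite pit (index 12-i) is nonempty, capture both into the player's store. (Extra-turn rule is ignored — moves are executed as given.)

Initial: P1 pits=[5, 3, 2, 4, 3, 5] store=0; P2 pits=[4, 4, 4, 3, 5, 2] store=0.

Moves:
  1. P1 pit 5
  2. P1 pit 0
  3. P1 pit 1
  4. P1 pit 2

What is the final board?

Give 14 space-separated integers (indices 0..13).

Answer: 0 0 0 7 6 2 8 0 5 5 4 5 2 0

Derivation:
Move 1: P1 pit5 -> P1=[5,3,2,4,3,0](1) P2=[5,5,5,4,5,2](0)
Move 2: P1 pit0 -> P1=[0,4,3,5,4,0](7) P2=[0,5,5,4,5,2](0)
Move 3: P1 pit1 -> P1=[0,0,4,6,5,1](7) P2=[0,5,5,4,5,2](0)
Move 4: P1 pit2 -> P1=[0,0,0,7,6,2](8) P2=[0,5,5,4,5,2](0)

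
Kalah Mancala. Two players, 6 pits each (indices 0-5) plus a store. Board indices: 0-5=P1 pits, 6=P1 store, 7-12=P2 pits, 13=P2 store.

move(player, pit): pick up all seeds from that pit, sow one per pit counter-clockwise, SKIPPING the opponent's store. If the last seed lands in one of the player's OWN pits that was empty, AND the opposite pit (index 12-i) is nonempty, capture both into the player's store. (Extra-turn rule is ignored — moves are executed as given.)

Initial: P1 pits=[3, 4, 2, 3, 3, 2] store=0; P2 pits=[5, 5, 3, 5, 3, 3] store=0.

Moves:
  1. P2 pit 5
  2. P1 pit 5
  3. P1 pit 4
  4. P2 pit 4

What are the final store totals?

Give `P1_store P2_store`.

Answer: 2 2

Derivation:
Move 1: P2 pit5 -> P1=[4,5,2,3,3,2](0) P2=[5,5,3,5,3,0](1)
Move 2: P1 pit5 -> P1=[4,5,2,3,3,0](1) P2=[6,5,3,5,3,0](1)
Move 3: P1 pit4 -> P1=[4,5,2,3,0,1](2) P2=[7,5,3,5,3,0](1)
Move 4: P2 pit4 -> P1=[5,5,2,3,0,1](2) P2=[7,5,3,5,0,1](2)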